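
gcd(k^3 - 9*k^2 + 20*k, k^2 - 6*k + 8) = k - 4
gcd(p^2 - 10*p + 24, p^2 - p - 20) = 1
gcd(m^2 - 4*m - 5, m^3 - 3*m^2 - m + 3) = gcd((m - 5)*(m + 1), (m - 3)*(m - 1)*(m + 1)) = m + 1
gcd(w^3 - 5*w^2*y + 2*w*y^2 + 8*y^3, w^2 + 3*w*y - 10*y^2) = -w + 2*y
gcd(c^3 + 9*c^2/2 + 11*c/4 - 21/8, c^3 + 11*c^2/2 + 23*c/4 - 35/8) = c^2 + 3*c - 7/4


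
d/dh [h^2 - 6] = 2*h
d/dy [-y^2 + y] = 1 - 2*y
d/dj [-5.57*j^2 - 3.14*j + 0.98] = -11.14*j - 3.14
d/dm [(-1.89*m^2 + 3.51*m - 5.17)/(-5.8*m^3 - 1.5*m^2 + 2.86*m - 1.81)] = (-10.962*m^4 + 40.716*m^3 - 90.0984*m^2 - 8.6682*m + 8.4331)/(33.64*m^6 + 17.4*m^5 - 30.926*m^4 + 12.416*m^3 + 13.6096*m^2 - 10.3532*m + 3.2761)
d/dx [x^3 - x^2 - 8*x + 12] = 3*x^2 - 2*x - 8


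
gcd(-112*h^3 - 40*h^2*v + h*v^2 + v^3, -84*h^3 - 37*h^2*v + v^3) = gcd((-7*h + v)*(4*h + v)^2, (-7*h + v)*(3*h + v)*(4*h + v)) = -28*h^2 - 3*h*v + v^2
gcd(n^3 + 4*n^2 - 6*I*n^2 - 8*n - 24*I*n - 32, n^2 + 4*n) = n + 4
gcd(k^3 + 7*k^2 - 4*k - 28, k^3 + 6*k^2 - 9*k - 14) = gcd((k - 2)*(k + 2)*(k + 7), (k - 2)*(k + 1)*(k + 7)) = k^2 + 5*k - 14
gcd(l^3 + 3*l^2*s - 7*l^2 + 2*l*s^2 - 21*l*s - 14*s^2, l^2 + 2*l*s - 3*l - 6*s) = l + 2*s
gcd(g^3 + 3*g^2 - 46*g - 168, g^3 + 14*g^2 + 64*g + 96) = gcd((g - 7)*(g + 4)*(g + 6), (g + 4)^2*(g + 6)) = g^2 + 10*g + 24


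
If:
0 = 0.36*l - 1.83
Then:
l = 5.08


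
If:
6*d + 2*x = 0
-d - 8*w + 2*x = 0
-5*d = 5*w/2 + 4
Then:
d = -64/45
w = 56/45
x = 64/15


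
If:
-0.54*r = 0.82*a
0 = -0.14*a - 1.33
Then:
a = -9.50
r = 14.43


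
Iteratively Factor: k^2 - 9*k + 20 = (k - 5)*(k - 4)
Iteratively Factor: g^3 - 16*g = (g + 4)*(g^2 - 4*g) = g*(g + 4)*(g - 4)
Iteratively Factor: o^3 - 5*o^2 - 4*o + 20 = (o + 2)*(o^2 - 7*o + 10) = (o - 2)*(o + 2)*(o - 5)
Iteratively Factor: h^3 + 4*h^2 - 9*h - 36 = (h - 3)*(h^2 + 7*h + 12) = (h - 3)*(h + 3)*(h + 4)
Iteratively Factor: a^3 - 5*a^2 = (a)*(a^2 - 5*a) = a*(a - 5)*(a)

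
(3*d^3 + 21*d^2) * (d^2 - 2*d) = 3*d^5 + 15*d^4 - 42*d^3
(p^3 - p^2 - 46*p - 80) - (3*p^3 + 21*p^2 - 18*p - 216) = -2*p^3 - 22*p^2 - 28*p + 136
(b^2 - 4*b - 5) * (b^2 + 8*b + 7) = b^4 + 4*b^3 - 30*b^2 - 68*b - 35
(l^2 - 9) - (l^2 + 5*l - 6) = -5*l - 3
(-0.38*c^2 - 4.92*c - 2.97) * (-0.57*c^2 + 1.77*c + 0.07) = 0.2166*c^4 + 2.1318*c^3 - 7.0421*c^2 - 5.6013*c - 0.2079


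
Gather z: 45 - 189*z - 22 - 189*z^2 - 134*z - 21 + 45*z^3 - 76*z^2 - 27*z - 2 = 45*z^3 - 265*z^2 - 350*z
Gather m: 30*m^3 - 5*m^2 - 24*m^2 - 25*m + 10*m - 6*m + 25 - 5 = 30*m^3 - 29*m^2 - 21*m + 20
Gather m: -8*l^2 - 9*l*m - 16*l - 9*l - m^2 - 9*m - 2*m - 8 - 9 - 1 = -8*l^2 - 25*l - m^2 + m*(-9*l - 11) - 18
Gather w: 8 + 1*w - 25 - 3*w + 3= -2*w - 14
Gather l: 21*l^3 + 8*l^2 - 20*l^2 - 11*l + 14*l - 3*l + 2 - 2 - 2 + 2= 21*l^3 - 12*l^2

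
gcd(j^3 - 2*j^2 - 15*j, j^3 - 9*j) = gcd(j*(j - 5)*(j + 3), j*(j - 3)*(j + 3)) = j^2 + 3*j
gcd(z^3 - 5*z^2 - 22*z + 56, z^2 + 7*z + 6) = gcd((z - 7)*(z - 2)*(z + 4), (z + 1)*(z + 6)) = 1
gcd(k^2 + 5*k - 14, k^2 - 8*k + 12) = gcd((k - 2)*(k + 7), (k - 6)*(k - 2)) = k - 2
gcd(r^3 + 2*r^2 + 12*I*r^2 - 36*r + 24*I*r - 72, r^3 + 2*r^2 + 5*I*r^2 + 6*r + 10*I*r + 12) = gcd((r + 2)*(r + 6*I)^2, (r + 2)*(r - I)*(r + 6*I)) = r^2 + r*(2 + 6*I) + 12*I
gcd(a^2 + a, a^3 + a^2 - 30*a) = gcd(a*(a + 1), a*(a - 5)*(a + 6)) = a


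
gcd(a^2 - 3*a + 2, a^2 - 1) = a - 1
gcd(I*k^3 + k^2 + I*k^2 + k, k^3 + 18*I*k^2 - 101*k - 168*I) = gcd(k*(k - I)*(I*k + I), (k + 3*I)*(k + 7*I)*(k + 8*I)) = 1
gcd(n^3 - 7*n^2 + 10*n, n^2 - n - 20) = n - 5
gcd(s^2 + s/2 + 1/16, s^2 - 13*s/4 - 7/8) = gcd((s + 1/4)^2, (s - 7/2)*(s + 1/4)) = s + 1/4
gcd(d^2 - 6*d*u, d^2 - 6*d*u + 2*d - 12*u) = -d + 6*u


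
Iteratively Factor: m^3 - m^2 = (m - 1)*(m^2) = m*(m - 1)*(m)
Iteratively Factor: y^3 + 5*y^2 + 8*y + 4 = (y + 2)*(y^2 + 3*y + 2) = (y + 2)^2*(y + 1)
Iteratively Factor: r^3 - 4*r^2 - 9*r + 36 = (r - 4)*(r^2 - 9) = (r - 4)*(r + 3)*(r - 3)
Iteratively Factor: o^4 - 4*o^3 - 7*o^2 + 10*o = (o - 5)*(o^3 + o^2 - 2*o) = (o - 5)*(o + 2)*(o^2 - o) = o*(o - 5)*(o + 2)*(o - 1)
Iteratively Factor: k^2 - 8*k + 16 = (k - 4)*(k - 4)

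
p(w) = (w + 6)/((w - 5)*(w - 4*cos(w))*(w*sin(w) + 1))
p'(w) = (w + 6)*(-w*cos(w) - sin(w))/((w - 5)*(w - 4*cos(w))*(w*sin(w) + 1)^2) + (w + 6)*(-4*sin(w) - 1)/((w - 5)*(w - 4*cos(w))^2*(w*sin(w) + 1)) + 1/((w - 5)*(w - 4*cos(w))*(w*sin(w) + 1)) - (w + 6)/((w - 5)^2*(w - 4*cos(w))*(w*sin(w) + 1)) = (-(w - 5)*(w + 6)*(w - 4*cos(w))*(w*cos(w) + sin(w)) - (w - 5)*(w + 6)*(w*sin(w) + 1)*(4*sin(w) + 1) + (w - 5)*(w - 4*cos(w))*(w*sin(w) + 1) - (w + 6)*(w - 4*cos(w))*(w*sin(w) + 1))/((w - 5)^2*(w - 4*cos(w))^2*(w*sin(w) + 1)^2)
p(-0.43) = 0.21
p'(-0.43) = 0.19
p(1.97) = -0.27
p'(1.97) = 0.25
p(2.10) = -0.24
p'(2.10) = 0.13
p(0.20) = 0.33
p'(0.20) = 0.16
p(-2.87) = -0.23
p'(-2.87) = 0.20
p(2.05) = -0.25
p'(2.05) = 0.17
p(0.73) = 0.47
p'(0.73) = 0.56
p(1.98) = -0.26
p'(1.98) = 0.24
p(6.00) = -8.21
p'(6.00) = -59.48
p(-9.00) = -0.00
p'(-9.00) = 0.02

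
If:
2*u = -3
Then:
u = -3/2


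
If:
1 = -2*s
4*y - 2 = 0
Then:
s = -1/2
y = 1/2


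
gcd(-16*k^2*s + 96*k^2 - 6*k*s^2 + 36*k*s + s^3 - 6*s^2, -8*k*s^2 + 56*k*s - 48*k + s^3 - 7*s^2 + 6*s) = -8*k*s + 48*k + s^2 - 6*s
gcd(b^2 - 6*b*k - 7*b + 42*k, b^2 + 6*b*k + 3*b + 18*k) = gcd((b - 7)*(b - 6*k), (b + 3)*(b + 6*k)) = 1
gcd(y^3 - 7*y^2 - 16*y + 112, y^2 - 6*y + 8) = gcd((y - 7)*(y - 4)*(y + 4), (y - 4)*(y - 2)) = y - 4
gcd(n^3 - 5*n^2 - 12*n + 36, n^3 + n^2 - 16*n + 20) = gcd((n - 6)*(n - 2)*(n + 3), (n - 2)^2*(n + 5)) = n - 2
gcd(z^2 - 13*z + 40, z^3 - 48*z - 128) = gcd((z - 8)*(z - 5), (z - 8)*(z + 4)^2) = z - 8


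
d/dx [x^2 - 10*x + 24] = 2*x - 10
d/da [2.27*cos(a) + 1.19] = -2.27*sin(a)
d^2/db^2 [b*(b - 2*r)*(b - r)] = 6*b - 6*r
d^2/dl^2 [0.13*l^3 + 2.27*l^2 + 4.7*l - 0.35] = 0.78*l + 4.54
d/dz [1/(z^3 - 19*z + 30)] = (19 - 3*z^2)/(z^3 - 19*z + 30)^2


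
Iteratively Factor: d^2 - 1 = (d - 1)*(d + 1)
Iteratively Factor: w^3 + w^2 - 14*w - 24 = (w + 3)*(w^2 - 2*w - 8) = (w - 4)*(w + 3)*(w + 2)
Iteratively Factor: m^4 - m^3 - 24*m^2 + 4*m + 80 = (m + 2)*(m^3 - 3*m^2 - 18*m + 40) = (m + 2)*(m + 4)*(m^2 - 7*m + 10) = (m - 2)*(m + 2)*(m + 4)*(m - 5)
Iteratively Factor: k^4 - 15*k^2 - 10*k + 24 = (k - 1)*(k^3 + k^2 - 14*k - 24) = (k - 4)*(k - 1)*(k^2 + 5*k + 6) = (k - 4)*(k - 1)*(k + 2)*(k + 3)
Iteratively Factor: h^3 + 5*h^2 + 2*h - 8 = (h + 2)*(h^2 + 3*h - 4) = (h + 2)*(h + 4)*(h - 1)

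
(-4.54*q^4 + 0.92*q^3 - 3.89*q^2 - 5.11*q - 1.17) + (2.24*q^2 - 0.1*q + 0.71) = -4.54*q^4 + 0.92*q^3 - 1.65*q^2 - 5.21*q - 0.46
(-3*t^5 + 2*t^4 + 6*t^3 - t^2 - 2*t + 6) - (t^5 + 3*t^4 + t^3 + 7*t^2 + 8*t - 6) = -4*t^5 - t^4 + 5*t^3 - 8*t^2 - 10*t + 12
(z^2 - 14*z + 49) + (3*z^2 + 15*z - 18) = 4*z^2 + z + 31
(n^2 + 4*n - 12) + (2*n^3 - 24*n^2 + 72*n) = 2*n^3 - 23*n^2 + 76*n - 12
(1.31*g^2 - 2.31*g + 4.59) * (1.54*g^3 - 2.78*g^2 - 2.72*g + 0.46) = 2.0174*g^5 - 7.1992*g^4 + 9.9272*g^3 - 5.8744*g^2 - 13.5474*g + 2.1114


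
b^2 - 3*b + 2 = (b - 2)*(b - 1)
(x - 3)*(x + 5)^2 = x^3 + 7*x^2 - 5*x - 75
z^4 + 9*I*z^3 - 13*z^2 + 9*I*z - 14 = (z - I)*(z + I)*(z + 2*I)*(z + 7*I)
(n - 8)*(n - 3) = n^2 - 11*n + 24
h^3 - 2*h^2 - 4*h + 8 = (h - 2)^2*(h + 2)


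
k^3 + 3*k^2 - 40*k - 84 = (k - 6)*(k + 2)*(k + 7)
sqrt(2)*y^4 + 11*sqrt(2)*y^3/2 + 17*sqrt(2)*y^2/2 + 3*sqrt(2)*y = y*(y + 2)*(y + 3)*(sqrt(2)*y + sqrt(2)/2)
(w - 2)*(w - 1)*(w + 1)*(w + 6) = w^4 + 4*w^3 - 13*w^2 - 4*w + 12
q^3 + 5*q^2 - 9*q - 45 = (q - 3)*(q + 3)*(q + 5)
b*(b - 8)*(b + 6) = b^3 - 2*b^2 - 48*b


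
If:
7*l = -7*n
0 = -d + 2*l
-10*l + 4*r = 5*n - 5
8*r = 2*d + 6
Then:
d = 16/3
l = 8/3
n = -8/3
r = 25/12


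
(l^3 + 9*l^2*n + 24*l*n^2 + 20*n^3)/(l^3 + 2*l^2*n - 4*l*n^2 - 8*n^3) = (l + 5*n)/(l - 2*n)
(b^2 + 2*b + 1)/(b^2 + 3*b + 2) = (b + 1)/(b + 2)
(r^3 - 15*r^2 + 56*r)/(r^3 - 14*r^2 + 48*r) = (r - 7)/(r - 6)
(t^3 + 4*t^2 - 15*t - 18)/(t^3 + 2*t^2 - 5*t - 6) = (t^2 + 3*t - 18)/(t^2 + t - 6)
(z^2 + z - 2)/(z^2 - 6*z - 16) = (z - 1)/(z - 8)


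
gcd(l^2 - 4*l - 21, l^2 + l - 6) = l + 3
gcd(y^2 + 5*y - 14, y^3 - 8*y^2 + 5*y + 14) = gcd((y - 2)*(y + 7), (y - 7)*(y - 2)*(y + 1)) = y - 2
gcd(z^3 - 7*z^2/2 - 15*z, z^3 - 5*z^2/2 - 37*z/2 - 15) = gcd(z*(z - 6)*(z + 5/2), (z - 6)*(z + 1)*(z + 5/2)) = z^2 - 7*z/2 - 15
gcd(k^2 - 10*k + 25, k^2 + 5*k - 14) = 1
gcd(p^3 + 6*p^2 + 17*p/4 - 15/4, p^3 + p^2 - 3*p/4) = p^2 + p - 3/4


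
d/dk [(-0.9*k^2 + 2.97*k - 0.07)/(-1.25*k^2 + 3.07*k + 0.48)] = (0.9495*k^2 - 1.039*k + 1.6405)/(1.5625*k^4 - 7.675*k^3 + 8.2249*k^2 + 2.9472*k + 0.2304)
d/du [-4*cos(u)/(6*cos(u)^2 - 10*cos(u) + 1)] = 4*(1 - 6*cos(u)^2)*sin(u)/(6*sin(u)^2 + 10*cos(u) - 7)^2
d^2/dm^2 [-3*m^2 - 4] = -6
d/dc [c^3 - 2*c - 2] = 3*c^2 - 2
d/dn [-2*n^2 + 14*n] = 14 - 4*n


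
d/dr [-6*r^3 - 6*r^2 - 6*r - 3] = -18*r^2 - 12*r - 6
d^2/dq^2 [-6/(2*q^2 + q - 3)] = 12*(4*q^2 + 2*q - (4*q + 1)^2 - 6)/(2*q^2 + q - 3)^3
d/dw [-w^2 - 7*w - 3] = -2*w - 7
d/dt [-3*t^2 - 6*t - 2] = -6*t - 6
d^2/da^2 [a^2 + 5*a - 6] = 2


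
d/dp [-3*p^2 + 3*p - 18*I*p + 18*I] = -6*p + 3 - 18*I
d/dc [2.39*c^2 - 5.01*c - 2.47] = 4.78*c - 5.01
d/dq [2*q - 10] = 2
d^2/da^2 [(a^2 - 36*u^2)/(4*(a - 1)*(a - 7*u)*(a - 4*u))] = (-2*a*(a - 1)^2*(a - 7*u)^2*(a - 4*u) - 2*a*(a - 1)^2*(a - 7*u)*(a - 4*u)^2 - 2*a*(a - 1)*(a - 7*u)^2*(a - 4*u)^2 + (a - 1)^2*(a - 7*u)^2*(a - 4*u)^2 + (a - 1)^2*(a - 7*u)^2*(a^2 - 36*u^2) + (a - 1)^2*(a - 7*u)*(a - 4*u)*(a^2 - 36*u^2) + (a - 1)^2*(a - 4*u)^2*(a^2 - 36*u^2) + (a - 1)*(a - 7*u)^2*(a - 4*u)*(a^2 - 36*u^2) + (a - 1)*(a - 7*u)*(a - 4*u)^2*(a^2 - 36*u^2) + (a - 7*u)^2*(a - 4*u)^2*(a^2 - 36*u^2))/(2*(a - 1)^3*(a - 7*u)^3*(a - 4*u)^3)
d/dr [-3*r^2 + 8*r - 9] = 8 - 6*r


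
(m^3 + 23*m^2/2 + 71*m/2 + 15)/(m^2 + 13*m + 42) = (2*m^2 + 11*m + 5)/(2*(m + 7))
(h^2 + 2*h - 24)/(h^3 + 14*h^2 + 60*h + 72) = (h - 4)/(h^2 + 8*h + 12)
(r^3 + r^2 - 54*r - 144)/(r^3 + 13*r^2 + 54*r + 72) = (r - 8)/(r + 4)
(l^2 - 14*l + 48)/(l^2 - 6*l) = (l - 8)/l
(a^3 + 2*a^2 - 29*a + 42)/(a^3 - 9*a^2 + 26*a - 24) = (a + 7)/(a - 4)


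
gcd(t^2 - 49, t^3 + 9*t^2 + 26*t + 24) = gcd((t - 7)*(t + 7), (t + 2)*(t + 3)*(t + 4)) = 1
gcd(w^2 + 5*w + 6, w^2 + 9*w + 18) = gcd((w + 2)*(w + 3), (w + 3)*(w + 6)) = w + 3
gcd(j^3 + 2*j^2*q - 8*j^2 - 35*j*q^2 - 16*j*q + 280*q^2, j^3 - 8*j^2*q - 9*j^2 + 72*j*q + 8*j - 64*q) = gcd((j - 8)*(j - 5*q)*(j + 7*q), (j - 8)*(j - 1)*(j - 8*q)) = j - 8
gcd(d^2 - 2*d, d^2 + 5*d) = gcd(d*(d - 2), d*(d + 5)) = d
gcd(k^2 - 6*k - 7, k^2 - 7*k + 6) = 1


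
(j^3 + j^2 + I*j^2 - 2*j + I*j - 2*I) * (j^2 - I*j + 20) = j^5 + j^4 + 19*j^3 + 21*j^2 + 20*I*j^2 - 42*j + 20*I*j - 40*I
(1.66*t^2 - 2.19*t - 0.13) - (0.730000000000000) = 1.66*t^2 - 2.19*t - 0.86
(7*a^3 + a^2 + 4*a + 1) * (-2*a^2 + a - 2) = -14*a^5 + 5*a^4 - 21*a^3 - 7*a - 2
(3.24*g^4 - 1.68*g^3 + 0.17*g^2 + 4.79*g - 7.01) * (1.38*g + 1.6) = 4.4712*g^5 + 2.8656*g^4 - 2.4534*g^3 + 6.8822*g^2 - 2.0098*g - 11.216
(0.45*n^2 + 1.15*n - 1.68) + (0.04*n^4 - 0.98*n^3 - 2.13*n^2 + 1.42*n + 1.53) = 0.04*n^4 - 0.98*n^3 - 1.68*n^2 + 2.57*n - 0.15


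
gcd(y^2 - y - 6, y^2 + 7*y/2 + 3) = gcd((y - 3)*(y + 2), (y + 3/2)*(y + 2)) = y + 2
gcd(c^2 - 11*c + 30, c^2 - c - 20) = c - 5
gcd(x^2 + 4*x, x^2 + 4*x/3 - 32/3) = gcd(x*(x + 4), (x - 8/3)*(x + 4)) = x + 4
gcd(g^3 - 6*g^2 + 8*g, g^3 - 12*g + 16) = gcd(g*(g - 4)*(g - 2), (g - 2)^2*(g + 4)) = g - 2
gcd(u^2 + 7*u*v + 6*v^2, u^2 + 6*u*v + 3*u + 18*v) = u + 6*v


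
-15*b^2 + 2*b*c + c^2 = (-3*b + c)*(5*b + c)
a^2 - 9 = (a - 3)*(a + 3)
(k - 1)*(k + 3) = k^2 + 2*k - 3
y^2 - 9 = (y - 3)*(y + 3)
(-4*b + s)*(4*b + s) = -16*b^2 + s^2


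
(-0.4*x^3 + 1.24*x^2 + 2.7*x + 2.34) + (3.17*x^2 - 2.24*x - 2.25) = -0.4*x^3 + 4.41*x^2 + 0.46*x + 0.0899999999999999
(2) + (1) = 3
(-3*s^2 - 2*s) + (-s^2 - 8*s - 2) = -4*s^2 - 10*s - 2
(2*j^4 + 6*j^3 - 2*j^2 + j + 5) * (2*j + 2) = 4*j^5 + 16*j^4 + 8*j^3 - 2*j^2 + 12*j + 10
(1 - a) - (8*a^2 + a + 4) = -8*a^2 - 2*a - 3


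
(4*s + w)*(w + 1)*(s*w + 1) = 4*s^2*w^2 + 4*s^2*w + s*w^3 + s*w^2 + 4*s*w + 4*s + w^2 + w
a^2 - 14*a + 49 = (a - 7)^2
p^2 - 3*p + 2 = (p - 2)*(p - 1)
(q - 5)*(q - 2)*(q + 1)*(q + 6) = q^4 - 33*q^2 + 28*q + 60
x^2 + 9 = (x - 3*I)*(x + 3*I)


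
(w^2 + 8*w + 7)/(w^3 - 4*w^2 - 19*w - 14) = (w + 7)/(w^2 - 5*w - 14)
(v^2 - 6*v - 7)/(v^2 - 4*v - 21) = (v + 1)/(v + 3)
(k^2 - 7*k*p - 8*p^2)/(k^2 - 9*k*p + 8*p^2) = (-k - p)/(-k + p)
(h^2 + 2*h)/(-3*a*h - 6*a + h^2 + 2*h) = -h/(3*a - h)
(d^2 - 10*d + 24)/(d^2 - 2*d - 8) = (d - 6)/(d + 2)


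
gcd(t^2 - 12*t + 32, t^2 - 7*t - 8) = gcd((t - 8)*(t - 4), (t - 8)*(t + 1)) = t - 8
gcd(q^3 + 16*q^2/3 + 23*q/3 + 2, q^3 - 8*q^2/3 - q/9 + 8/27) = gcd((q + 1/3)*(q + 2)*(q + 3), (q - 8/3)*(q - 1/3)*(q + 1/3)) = q + 1/3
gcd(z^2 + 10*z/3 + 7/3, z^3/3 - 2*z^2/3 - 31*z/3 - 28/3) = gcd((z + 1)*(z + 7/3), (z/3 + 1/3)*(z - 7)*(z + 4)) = z + 1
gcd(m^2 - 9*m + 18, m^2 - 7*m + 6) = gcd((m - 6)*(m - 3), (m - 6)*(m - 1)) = m - 6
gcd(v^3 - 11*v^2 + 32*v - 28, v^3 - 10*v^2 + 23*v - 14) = v^2 - 9*v + 14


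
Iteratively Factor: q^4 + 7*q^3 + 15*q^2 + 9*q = (q + 3)*(q^3 + 4*q^2 + 3*q) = (q + 3)^2*(q^2 + q) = q*(q + 3)^2*(q + 1)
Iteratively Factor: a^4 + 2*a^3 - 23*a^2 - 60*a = (a + 3)*(a^3 - a^2 - 20*a) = a*(a + 3)*(a^2 - a - 20) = a*(a + 3)*(a + 4)*(a - 5)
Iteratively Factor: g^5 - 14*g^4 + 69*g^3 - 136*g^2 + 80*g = (g - 1)*(g^4 - 13*g^3 + 56*g^2 - 80*g) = (g - 5)*(g - 1)*(g^3 - 8*g^2 + 16*g) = g*(g - 5)*(g - 1)*(g^2 - 8*g + 16) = g*(g - 5)*(g - 4)*(g - 1)*(g - 4)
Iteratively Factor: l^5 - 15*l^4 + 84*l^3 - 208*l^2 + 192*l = (l - 4)*(l^4 - 11*l^3 + 40*l^2 - 48*l) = (l - 4)*(l - 3)*(l^3 - 8*l^2 + 16*l) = l*(l - 4)*(l - 3)*(l^2 - 8*l + 16) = l*(l - 4)^2*(l - 3)*(l - 4)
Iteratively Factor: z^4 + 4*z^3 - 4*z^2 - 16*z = (z + 4)*(z^3 - 4*z) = z*(z + 4)*(z^2 - 4) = z*(z - 2)*(z + 4)*(z + 2)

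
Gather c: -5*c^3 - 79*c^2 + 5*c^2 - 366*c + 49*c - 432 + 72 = -5*c^3 - 74*c^2 - 317*c - 360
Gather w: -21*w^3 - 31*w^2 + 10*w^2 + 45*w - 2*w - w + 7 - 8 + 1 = -21*w^3 - 21*w^2 + 42*w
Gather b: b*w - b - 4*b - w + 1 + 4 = b*(w - 5) - w + 5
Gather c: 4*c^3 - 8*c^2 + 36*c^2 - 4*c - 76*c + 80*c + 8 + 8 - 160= 4*c^3 + 28*c^2 - 144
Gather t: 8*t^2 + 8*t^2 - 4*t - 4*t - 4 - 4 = 16*t^2 - 8*t - 8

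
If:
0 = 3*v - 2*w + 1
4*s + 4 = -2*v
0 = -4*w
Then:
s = -5/6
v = -1/3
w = 0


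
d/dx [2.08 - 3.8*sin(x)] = -3.8*cos(x)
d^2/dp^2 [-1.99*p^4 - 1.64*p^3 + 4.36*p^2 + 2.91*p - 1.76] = -23.88*p^2 - 9.84*p + 8.72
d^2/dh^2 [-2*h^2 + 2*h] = -4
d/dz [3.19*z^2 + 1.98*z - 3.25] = 6.38*z + 1.98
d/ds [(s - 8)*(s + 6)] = 2*s - 2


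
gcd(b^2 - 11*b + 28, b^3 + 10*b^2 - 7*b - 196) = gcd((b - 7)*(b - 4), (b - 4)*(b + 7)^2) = b - 4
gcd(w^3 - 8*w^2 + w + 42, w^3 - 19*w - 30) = w + 2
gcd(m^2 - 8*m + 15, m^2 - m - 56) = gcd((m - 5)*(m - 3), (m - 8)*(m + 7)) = 1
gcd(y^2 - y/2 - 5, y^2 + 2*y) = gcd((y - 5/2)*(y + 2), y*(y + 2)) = y + 2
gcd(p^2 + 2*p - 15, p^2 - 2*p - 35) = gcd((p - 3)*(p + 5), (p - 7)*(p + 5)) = p + 5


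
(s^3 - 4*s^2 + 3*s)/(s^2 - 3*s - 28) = s*(-s^2 + 4*s - 3)/(-s^2 + 3*s + 28)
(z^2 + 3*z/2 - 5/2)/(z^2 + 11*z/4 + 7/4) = 2*(2*z^2 + 3*z - 5)/(4*z^2 + 11*z + 7)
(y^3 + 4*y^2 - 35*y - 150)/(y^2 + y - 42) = (y^2 + 10*y + 25)/(y + 7)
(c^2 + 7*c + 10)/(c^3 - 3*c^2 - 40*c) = (c + 2)/(c*(c - 8))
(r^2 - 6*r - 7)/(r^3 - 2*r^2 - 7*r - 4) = (r - 7)/(r^2 - 3*r - 4)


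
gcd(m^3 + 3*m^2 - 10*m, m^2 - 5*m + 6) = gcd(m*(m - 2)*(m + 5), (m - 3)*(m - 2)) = m - 2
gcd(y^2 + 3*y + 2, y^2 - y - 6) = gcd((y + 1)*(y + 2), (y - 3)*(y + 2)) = y + 2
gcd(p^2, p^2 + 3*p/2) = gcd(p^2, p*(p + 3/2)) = p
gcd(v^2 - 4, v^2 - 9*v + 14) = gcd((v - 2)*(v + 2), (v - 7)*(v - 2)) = v - 2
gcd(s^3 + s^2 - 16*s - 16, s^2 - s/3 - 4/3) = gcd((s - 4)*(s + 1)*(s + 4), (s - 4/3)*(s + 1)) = s + 1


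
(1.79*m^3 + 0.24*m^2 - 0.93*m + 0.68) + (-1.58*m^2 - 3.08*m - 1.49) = 1.79*m^3 - 1.34*m^2 - 4.01*m - 0.81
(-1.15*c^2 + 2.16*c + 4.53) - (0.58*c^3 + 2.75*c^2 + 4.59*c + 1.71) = -0.58*c^3 - 3.9*c^2 - 2.43*c + 2.82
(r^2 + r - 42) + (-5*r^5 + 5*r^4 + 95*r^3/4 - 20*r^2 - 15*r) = -5*r^5 + 5*r^4 + 95*r^3/4 - 19*r^2 - 14*r - 42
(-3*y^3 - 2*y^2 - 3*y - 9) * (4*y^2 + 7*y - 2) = -12*y^5 - 29*y^4 - 20*y^3 - 53*y^2 - 57*y + 18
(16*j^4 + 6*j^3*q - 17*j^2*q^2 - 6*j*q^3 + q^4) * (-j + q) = -16*j^5 + 10*j^4*q + 23*j^3*q^2 - 11*j^2*q^3 - 7*j*q^4 + q^5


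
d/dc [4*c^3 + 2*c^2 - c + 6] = 12*c^2 + 4*c - 1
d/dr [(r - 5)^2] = 2*r - 10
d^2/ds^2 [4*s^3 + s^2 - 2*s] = 24*s + 2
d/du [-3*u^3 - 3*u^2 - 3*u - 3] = -9*u^2 - 6*u - 3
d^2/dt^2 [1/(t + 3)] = 2/(t + 3)^3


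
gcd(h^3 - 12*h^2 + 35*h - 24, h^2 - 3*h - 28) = 1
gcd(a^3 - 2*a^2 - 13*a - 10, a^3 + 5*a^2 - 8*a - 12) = a + 1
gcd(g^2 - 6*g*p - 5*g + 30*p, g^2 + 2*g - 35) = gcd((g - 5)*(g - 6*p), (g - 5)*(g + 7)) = g - 5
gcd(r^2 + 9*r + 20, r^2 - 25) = r + 5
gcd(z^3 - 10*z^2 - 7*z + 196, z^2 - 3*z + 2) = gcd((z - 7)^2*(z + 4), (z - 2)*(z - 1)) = 1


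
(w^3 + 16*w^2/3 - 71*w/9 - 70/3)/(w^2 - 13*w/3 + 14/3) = (w^2 + 23*w/3 + 10)/(w - 2)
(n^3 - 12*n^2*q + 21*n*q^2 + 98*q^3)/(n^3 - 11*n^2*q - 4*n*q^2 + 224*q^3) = (-n^2 + 5*n*q + 14*q^2)/(-n^2 + 4*n*q + 32*q^2)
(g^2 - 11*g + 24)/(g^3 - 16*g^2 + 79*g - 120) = 1/(g - 5)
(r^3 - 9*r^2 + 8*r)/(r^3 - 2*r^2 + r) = (r - 8)/(r - 1)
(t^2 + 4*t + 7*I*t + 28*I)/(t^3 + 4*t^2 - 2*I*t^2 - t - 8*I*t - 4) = (t + 7*I)/(t^2 - 2*I*t - 1)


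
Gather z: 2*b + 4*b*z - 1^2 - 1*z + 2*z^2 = 2*b + 2*z^2 + z*(4*b - 1) - 1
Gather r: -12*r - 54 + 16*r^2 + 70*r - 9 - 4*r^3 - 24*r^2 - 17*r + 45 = -4*r^3 - 8*r^2 + 41*r - 18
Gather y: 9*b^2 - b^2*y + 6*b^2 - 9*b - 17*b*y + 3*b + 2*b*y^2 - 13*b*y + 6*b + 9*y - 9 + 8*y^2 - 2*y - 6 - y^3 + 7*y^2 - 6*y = 15*b^2 - y^3 + y^2*(2*b + 15) + y*(-b^2 - 30*b + 1) - 15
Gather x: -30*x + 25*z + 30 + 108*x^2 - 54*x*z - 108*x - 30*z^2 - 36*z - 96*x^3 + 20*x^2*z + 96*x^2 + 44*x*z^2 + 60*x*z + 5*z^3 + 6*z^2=-96*x^3 + x^2*(20*z + 204) + x*(44*z^2 + 6*z - 138) + 5*z^3 - 24*z^2 - 11*z + 30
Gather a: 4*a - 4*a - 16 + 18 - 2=0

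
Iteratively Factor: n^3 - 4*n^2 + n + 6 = (n - 2)*(n^2 - 2*n - 3) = (n - 3)*(n - 2)*(n + 1)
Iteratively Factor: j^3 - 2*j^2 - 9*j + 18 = (j + 3)*(j^2 - 5*j + 6) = (j - 3)*(j + 3)*(j - 2)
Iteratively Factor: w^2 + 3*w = (w + 3)*(w)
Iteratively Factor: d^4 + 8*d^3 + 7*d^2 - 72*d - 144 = (d - 3)*(d^3 + 11*d^2 + 40*d + 48) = (d - 3)*(d + 4)*(d^2 + 7*d + 12) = (d - 3)*(d + 3)*(d + 4)*(d + 4)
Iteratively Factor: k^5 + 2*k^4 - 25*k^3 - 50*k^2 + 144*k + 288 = (k - 3)*(k^4 + 5*k^3 - 10*k^2 - 80*k - 96) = (k - 3)*(k + 4)*(k^3 + k^2 - 14*k - 24) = (k - 3)*(k + 3)*(k + 4)*(k^2 - 2*k - 8) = (k - 3)*(k + 2)*(k + 3)*(k + 4)*(k - 4)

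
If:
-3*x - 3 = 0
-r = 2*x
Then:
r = 2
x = -1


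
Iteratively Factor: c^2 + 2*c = (c + 2)*(c)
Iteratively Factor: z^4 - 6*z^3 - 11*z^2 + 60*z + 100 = (z - 5)*(z^3 - z^2 - 16*z - 20) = (z - 5)*(z + 2)*(z^2 - 3*z - 10) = (z - 5)^2*(z + 2)*(z + 2)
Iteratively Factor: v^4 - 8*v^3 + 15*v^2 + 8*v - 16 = (v - 4)*(v^3 - 4*v^2 - v + 4) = (v - 4)*(v - 1)*(v^2 - 3*v - 4) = (v - 4)^2*(v - 1)*(v + 1)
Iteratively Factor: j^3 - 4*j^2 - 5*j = (j - 5)*(j^2 + j) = j*(j - 5)*(j + 1)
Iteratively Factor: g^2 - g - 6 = (g + 2)*(g - 3)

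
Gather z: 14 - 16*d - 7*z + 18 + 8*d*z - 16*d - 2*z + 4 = -32*d + z*(8*d - 9) + 36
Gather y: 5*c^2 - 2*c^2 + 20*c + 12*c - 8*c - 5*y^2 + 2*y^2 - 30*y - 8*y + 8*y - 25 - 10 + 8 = 3*c^2 + 24*c - 3*y^2 - 30*y - 27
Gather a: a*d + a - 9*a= a*(d - 8)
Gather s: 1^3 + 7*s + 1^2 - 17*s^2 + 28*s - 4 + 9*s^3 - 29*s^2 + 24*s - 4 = 9*s^3 - 46*s^2 + 59*s - 6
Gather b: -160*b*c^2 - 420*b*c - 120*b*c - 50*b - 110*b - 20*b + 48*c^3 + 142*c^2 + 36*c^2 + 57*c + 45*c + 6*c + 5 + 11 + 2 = b*(-160*c^2 - 540*c - 180) + 48*c^3 + 178*c^2 + 108*c + 18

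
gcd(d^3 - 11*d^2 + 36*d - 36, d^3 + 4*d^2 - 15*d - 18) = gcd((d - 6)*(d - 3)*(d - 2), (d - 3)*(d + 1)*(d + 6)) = d - 3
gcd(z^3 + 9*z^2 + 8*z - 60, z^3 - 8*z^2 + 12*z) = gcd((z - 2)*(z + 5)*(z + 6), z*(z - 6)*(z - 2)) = z - 2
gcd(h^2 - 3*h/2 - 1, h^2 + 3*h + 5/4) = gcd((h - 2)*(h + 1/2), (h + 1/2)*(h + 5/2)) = h + 1/2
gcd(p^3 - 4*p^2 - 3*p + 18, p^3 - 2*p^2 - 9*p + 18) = p - 3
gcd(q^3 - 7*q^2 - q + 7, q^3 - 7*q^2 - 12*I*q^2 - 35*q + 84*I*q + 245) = q - 7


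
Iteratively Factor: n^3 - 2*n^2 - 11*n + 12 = (n - 1)*(n^2 - n - 12) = (n - 4)*(n - 1)*(n + 3)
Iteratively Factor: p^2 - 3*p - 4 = (p - 4)*(p + 1)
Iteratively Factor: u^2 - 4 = (u + 2)*(u - 2)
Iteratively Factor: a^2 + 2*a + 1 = (a + 1)*(a + 1)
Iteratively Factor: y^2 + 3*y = (y + 3)*(y)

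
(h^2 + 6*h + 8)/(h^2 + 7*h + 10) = (h + 4)/(h + 5)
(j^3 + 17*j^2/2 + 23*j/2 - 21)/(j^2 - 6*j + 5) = (j^2 + 19*j/2 + 21)/(j - 5)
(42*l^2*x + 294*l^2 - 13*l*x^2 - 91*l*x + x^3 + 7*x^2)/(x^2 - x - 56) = (42*l^2 - 13*l*x + x^2)/(x - 8)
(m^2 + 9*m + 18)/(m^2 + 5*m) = (m^2 + 9*m + 18)/(m*(m + 5))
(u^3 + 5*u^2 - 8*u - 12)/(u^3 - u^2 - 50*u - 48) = (u - 2)/(u - 8)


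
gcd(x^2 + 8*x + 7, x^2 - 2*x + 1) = 1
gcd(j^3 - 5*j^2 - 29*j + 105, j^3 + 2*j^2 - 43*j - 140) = j^2 - 2*j - 35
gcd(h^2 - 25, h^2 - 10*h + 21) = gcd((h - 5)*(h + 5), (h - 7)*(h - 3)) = 1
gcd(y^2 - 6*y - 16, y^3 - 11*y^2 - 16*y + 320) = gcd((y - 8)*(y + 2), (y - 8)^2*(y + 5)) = y - 8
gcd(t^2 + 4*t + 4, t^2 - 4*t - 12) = t + 2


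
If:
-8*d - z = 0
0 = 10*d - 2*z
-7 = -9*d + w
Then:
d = 0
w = -7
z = 0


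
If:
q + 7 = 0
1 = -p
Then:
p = -1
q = -7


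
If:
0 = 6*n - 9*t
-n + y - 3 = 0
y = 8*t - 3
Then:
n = 18/13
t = 12/13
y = 57/13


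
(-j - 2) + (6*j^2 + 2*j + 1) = 6*j^2 + j - 1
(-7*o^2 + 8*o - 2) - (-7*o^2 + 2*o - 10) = 6*o + 8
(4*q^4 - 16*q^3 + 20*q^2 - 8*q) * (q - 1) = 4*q^5 - 20*q^4 + 36*q^3 - 28*q^2 + 8*q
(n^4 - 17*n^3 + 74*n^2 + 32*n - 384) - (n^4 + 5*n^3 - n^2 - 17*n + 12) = -22*n^3 + 75*n^2 + 49*n - 396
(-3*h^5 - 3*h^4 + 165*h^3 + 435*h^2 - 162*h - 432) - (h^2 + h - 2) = -3*h^5 - 3*h^4 + 165*h^3 + 434*h^2 - 163*h - 430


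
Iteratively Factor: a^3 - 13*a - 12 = (a + 3)*(a^2 - 3*a - 4) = (a + 1)*(a + 3)*(a - 4)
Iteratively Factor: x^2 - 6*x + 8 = (x - 4)*(x - 2)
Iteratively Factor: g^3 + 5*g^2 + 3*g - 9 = (g + 3)*(g^2 + 2*g - 3) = (g - 1)*(g + 3)*(g + 3)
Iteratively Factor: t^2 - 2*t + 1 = (t - 1)*(t - 1)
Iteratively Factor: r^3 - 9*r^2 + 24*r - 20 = (r - 2)*(r^2 - 7*r + 10) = (r - 5)*(r - 2)*(r - 2)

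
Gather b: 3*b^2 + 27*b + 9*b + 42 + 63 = 3*b^2 + 36*b + 105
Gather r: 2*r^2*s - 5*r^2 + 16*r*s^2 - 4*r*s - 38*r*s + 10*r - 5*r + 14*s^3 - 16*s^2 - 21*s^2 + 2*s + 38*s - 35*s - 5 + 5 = r^2*(2*s - 5) + r*(16*s^2 - 42*s + 5) + 14*s^3 - 37*s^2 + 5*s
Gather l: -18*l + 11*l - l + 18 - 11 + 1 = 8 - 8*l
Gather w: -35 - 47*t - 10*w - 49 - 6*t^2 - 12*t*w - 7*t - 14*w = -6*t^2 - 54*t + w*(-12*t - 24) - 84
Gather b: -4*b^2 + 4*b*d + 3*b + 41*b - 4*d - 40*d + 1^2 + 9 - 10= -4*b^2 + b*(4*d + 44) - 44*d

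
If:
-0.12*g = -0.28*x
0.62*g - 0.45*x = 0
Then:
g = 0.00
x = 0.00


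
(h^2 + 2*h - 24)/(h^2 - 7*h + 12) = (h + 6)/(h - 3)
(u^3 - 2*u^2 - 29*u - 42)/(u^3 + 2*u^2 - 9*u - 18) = (u - 7)/(u - 3)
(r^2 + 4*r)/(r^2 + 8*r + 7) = r*(r + 4)/(r^2 + 8*r + 7)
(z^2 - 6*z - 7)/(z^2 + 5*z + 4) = (z - 7)/(z + 4)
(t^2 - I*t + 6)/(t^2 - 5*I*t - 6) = (t + 2*I)/(t - 2*I)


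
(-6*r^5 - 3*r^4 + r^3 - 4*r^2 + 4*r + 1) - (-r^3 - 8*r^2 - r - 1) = -6*r^5 - 3*r^4 + 2*r^3 + 4*r^2 + 5*r + 2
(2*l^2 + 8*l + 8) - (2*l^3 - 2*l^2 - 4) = -2*l^3 + 4*l^2 + 8*l + 12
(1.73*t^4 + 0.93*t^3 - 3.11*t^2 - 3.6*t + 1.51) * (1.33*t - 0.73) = 2.3009*t^5 - 0.0259999999999998*t^4 - 4.8152*t^3 - 2.5177*t^2 + 4.6363*t - 1.1023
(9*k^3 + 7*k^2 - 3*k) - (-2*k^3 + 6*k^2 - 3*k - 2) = 11*k^3 + k^2 + 2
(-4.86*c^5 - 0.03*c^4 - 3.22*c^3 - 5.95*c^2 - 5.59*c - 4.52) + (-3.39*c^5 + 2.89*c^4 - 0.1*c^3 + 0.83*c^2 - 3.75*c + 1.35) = -8.25*c^5 + 2.86*c^4 - 3.32*c^3 - 5.12*c^2 - 9.34*c - 3.17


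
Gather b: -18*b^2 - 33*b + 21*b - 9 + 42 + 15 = -18*b^2 - 12*b + 48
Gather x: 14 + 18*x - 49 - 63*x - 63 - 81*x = -126*x - 98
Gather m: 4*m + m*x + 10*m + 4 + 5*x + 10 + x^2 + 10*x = m*(x + 14) + x^2 + 15*x + 14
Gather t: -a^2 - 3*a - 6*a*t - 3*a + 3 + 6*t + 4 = -a^2 - 6*a + t*(6 - 6*a) + 7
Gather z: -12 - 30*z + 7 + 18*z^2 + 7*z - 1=18*z^2 - 23*z - 6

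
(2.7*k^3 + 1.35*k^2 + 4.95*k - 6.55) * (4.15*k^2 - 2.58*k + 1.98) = 11.205*k^5 - 1.3635*k^4 + 22.4055*k^3 - 37.2805*k^2 + 26.7*k - 12.969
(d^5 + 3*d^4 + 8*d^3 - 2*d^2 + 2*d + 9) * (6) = 6*d^5 + 18*d^4 + 48*d^3 - 12*d^2 + 12*d + 54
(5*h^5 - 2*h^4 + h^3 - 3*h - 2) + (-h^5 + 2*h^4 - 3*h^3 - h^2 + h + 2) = 4*h^5 - 2*h^3 - h^2 - 2*h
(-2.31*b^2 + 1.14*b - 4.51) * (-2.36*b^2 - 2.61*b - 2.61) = 5.4516*b^4 + 3.3387*b^3 + 13.6973*b^2 + 8.7957*b + 11.7711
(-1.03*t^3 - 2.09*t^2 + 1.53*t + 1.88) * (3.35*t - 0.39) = -3.4505*t^4 - 6.5998*t^3 + 5.9406*t^2 + 5.7013*t - 0.7332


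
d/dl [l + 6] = 1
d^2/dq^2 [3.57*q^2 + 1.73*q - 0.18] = 7.14000000000000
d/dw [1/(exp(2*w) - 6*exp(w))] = 2*(3 - exp(w))*exp(-w)/(exp(w) - 6)^2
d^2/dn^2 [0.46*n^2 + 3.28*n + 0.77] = 0.920000000000000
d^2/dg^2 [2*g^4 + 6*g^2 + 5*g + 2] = 24*g^2 + 12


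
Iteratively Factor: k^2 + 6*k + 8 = (k + 2)*(k + 4)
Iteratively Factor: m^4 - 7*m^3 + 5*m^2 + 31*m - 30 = (m - 3)*(m^3 - 4*m^2 - 7*m + 10) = (m - 5)*(m - 3)*(m^2 + m - 2) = (m - 5)*(m - 3)*(m - 1)*(m + 2)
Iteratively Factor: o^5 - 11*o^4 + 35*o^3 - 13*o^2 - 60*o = (o - 5)*(o^4 - 6*o^3 + 5*o^2 + 12*o) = (o - 5)*(o - 3)*(o^3 - 3*o^2 - 4*o) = o*(o - 5)*(o - 3)*(o^2 - 3*o - 4) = o*(o - 5)*(o - 4)*(o - 3)*(o + 1)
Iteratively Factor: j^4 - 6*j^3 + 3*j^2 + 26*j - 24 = (j - 4)*(j^3 - 2*j^2 - 5*j + 6) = (j - 4)*(j - 3)*(j^2 + j - 2) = (j - 4)*(j - 3)*(j - 1)*(j + 2)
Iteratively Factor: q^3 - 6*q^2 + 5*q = (q - 5)*(q^2 - q) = (q - 5)*(q - 1)*(q)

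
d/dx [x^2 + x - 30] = 2*x + 1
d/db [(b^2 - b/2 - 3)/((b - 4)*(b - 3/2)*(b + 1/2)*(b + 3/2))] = 8*(-4*b^3 + 22*b^2 - 40*b + 19)/(16*b^6 - 160*b^5 + 504*b^4 - 424*b^3 - 311*b^2 + 312*b + 144)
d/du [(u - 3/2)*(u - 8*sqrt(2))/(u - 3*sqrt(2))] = (u^2 - 6*sqrt(2)*u - 15*sqrt(2)/2 + 48)/(u^2 - 6*sqrt(2)*u + 18)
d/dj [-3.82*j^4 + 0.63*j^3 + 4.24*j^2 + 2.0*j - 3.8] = -15.28*j^3 + 1.89*j^2 + 8.48*j + 2.0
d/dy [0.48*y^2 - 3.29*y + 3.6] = 0.96*y - 3.29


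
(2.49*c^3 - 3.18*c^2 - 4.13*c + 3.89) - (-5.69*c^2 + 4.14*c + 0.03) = 2.49*c^3 + 2.51*c^2 - 8.27*c + 3.86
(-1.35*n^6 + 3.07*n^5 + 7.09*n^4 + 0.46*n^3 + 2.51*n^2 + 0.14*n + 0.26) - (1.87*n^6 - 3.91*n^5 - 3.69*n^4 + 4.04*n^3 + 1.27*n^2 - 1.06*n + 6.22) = -3.22*n^6 + 6.98*n^5 + 10.78*n^4 - 3.58*n^3 + 1.24*n^2 + 1.2*n - 5.96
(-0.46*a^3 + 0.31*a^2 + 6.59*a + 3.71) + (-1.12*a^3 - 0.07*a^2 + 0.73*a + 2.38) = -1.58*a^3 + 0.24*a^2 + 7.32*a + 6.09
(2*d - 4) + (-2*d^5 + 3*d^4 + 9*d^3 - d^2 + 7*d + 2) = -2*d^5 + 3*d^4 + 9*d^3 - d^2 + 9*d - 2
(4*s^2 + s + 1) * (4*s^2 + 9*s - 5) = 16*s^4 + 40*s^3 - 7*s^2 + 4*s - 5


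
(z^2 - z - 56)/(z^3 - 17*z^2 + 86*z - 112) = (z + 7)/(z^2 - 9*z + 14)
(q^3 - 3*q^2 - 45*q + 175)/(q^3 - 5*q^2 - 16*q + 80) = (q^2 + 2*q - 35)/(q^2 - 16)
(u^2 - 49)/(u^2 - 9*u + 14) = (u + 7)/(u - 2)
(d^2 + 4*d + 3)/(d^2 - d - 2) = (d + 3)/(d - 2)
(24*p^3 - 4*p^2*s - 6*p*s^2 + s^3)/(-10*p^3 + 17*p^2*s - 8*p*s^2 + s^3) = (-12*p^2 - 4*p*s + s^2)/(5*p^2 - 6*p*s + s^2)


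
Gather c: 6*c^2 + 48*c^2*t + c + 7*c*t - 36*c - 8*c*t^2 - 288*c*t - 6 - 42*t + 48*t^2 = c^2*(48*t + 6) + c*(-8*t^2 - 281*t - 35) + 48*t^2 - 42*t - 6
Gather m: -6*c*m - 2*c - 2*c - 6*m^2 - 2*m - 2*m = -4*c - 6*m^2 + m*(-6*c - 4)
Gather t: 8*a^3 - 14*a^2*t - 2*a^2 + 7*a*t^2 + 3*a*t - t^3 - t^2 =8*a^3 - 2*a^2 - t^3 + t^2*(7*a - 1) + t*(-14*a^2 + 3*a)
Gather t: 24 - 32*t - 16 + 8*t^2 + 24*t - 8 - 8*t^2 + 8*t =0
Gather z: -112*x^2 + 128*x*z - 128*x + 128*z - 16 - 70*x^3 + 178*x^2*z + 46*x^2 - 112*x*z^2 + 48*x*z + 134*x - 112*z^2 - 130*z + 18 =-70*x^3 - 66*x^2 + 6*x + z^2*(-112*x - 112) + z*(178*x^2 + 176*x - 2) + 2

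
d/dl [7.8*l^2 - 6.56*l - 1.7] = 15.6*l - 6.56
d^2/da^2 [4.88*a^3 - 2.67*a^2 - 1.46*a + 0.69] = 29.28*a - 5.34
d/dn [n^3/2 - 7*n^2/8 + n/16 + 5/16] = 3*n^2/2 - 7*n/4 + 1/16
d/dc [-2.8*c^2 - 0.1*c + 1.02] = -5.6*c - 0.1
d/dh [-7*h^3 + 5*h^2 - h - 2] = -21*h^2 + 10*h - 1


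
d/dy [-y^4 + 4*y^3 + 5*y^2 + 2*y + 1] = -4*y^3 + 12*y^2 + 10*y + 2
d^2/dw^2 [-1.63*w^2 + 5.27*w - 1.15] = -3.26000000000000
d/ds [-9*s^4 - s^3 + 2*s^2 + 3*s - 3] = -36*s^3 - 3*s^2 + 4*s + 3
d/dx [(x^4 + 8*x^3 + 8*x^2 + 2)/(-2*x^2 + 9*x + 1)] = (-4*x^5 + 11*x^4 + 148*x^3 + 96*x^2 + 24*x - 18)/(4*x^4 - 36*x^3 + 77*x^2 + 18*x + 1)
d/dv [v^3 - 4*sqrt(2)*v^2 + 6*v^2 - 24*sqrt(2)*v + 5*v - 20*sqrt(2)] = 3*v^2 - 8*sqrt(2)*v + 12*v - 24*sqrt(2) + 5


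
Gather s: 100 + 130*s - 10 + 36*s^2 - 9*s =36*s^2 + 121*s + 90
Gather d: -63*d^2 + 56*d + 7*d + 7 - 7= -63*d^2 + 63*d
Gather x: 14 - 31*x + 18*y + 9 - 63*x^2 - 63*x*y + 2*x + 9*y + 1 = -63*x^2 + x*(-63*y - 29) + 27*y + 24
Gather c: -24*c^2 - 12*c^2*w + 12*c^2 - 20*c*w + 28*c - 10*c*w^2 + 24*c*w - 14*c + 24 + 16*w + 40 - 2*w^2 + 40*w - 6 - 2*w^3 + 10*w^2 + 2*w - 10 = c^2*(-12*w - 12) + c*(-10*w^2 + 4*w + 14) - 2*w^3 + 8*w^2 + 58*w + 48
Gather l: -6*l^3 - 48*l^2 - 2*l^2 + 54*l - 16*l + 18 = -6*l^3 - 50*l^2 + 38*l + 18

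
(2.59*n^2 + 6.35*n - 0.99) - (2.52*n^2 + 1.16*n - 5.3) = 0.0699999999999998*n^2 + 5.19*n + 4.31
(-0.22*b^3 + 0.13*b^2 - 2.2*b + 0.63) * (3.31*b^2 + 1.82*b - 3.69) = -0.7282*b^5 + 0.0299*b^4 - 6.2336*b^3 - 2.3984*b^2 + 9.2646*b - 2.3247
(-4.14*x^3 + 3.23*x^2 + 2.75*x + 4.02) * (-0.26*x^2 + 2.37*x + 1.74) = 1.0764*x^5 - 10.6516*x^4 - 0.2635*x^3 + 11.0925*x^2 + 14.3124*x + 6.9948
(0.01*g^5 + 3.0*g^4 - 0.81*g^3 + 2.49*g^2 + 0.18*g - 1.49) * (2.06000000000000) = 0.0206*g^5 + 6.18*g^4 - 1.6686*g^3 + 5.1294*g^2 + 0.3708*g - 3.0694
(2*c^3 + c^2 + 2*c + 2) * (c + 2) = 2*c^4 + 5*c^3 + 4*c^2 + 6*c + 4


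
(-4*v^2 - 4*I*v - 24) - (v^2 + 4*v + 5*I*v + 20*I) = -5*v^2 - 4*v - 9*I*v - 24 - 20*I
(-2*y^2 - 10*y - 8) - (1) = -2*y^2 - 10*y - 9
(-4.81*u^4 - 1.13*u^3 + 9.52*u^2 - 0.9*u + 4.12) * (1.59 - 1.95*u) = 9.3795*u^5 - 5.4444*u^4 - 20.3607*u^3 + 16.8918*u^2 - 9.465*u + 6.5508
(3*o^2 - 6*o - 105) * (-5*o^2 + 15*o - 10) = -15*o^4 + 75*o^3 + 405*o^2 - 1515*o + 1050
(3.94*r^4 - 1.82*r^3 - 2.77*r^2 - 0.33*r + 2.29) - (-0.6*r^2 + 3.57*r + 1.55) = 3.94*r^4 - 1.82*r^3 - 2.17*r^2 - 3.9*r + 0.74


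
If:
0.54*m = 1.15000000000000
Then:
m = 2.13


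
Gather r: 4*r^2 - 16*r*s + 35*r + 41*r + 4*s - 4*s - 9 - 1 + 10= 4*r^2 + r*(76 - 16*s)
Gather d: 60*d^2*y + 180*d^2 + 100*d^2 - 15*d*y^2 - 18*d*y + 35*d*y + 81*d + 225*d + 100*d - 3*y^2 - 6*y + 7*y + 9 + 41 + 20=d^2*(60*y + 280) + d*(-15*y^2 + 17*y + 406) - 3*y^2 + y + 70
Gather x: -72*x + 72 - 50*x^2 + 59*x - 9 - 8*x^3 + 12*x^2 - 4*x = -8*x^3 - 38*x^2 - 17*x + 63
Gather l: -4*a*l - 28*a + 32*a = -4*a*l + 4*a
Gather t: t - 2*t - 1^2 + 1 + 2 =2 - t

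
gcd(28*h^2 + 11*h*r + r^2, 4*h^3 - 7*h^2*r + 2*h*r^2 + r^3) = 4*h + r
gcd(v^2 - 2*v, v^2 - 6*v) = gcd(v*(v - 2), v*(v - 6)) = v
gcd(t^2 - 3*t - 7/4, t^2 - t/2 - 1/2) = t + 1/2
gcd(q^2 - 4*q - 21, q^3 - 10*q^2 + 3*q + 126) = q^2 - 4*q - 21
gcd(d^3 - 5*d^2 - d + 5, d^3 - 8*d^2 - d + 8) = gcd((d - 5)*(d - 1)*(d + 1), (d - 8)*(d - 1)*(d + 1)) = d^2 - 1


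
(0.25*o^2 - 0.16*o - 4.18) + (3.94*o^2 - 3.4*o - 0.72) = 4.19*o^2 - 3.56*o - 4.9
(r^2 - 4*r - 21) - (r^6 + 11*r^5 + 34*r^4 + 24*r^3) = -r^6 - 11*r^5 - 34*r^4 - 24*r^3 + r^2 - 4*r - 21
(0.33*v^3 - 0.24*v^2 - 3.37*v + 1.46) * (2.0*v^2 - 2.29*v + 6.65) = 0.66*v^5 - 1.2357*v^4 - 3.9959*v^3 + 9.0413*v^2 - 25.7539*v + 9.709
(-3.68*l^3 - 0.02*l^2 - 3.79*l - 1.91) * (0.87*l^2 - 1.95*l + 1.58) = -3.2016*l^5 + 7.1586*l^4 - 9.0727*l^3 + 5.6972*l^2 - 2.2637*l - 3.0178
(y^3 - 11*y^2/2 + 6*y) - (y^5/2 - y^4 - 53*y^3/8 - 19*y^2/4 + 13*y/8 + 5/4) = -y^5/2 + y^4 + 61*y^3/8 - 3*y^2/4 + 35*y/8 - 5/4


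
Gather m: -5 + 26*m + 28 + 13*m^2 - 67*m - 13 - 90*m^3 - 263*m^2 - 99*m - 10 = -90*m^3 - 250*m^2 - 140*m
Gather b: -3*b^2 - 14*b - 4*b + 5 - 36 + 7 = -3*b^2 - 18*b - 24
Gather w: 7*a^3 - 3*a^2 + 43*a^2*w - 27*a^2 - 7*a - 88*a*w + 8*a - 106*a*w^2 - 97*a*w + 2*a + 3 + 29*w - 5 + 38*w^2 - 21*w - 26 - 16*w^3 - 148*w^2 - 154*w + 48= 7*a^3 - 30*a^2 + 3*a - 16*w^3 + w^2*(-106*a - 110) + w*(43*a^2 - 185*a - 146) + 20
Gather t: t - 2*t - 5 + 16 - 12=-t - 1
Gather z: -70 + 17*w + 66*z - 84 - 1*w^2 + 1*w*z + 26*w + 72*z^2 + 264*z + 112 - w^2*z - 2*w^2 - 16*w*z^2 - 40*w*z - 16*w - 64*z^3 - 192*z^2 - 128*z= -3*w^2 + 27*w - 64*z^3 + z^2*(-16*w - 120) + z*(-w^2 - 39*w + 202) - 42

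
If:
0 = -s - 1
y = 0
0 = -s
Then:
No Solution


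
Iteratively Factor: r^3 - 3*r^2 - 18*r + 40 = (r - 5)*(r^2 + 2*r - 8) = (r - 5)*(r - 2)*(r + 4)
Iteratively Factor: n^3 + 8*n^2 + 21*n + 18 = (n + 3)*(n^2 + 5*n + 6) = (n + 3)^2*(n + 2)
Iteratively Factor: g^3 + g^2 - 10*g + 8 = (g + 4)*(g^2 - 3*g + 2) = (g - 1)*(g + 4)*(g - 2)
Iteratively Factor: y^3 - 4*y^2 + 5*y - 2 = (y - 1)*(y^2 - 3*y + 2) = (y - 2)*(y - 1)*(y - 1)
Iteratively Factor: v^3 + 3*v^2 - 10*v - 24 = (v + 2)*(v^2 + v - 12) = (v + 2)*(v + 4)*(v - 3)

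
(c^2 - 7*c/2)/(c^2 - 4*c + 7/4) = 2*c/(2*c - 1)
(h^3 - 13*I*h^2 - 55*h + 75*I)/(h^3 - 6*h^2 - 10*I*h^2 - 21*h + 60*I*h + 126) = (h^2 - 10*I*h - 25)/(h^2 - h*(6 + 7*I) + 42*I)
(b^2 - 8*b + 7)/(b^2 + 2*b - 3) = (b - 7)/(b + 3)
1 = 1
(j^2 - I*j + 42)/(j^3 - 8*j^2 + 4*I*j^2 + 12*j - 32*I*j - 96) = (j - 7*I)/(j^2 - 2*j*(4 + I) + 16*I)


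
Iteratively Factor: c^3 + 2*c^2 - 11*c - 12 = (c + 1)*(c^2 + c - 12) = (c + 1)*(c + 4)*(c - 3)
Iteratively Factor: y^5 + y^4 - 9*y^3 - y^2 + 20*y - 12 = (y - 1)*(y^4 + 2*y^3 - 7*y^2 - 8*y + 12) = (y - 1)*(y + 3)*(y^3 - y^2 - 4*y + 4) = (y - 2)*(y - 1)*(y + 3)*(y^2 + y - 2) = (y - 2)*(y - 1)^2*(y + 3)*(y + 2)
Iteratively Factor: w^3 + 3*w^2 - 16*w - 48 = (w - 4)*(w^2 + 7*w + 12) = (w - 4)*(w + 4)*(w + 3)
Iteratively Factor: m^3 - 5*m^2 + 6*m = (m)*(m^2 - 5*m + 6) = m*(m - 2)*(m - 3)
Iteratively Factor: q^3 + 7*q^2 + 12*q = (q + 4)*(q^2 + 3*q) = (q + 3)*(q + 4)*(q)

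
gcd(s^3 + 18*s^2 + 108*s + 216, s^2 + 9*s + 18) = s + 6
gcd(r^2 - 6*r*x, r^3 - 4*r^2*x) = r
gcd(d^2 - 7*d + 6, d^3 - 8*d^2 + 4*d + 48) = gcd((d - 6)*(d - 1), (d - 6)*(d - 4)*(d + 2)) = d - 6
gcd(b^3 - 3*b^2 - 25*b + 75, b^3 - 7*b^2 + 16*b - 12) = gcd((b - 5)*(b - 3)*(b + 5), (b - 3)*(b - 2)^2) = b - 3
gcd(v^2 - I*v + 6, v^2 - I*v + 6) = v^2 - I*v + 6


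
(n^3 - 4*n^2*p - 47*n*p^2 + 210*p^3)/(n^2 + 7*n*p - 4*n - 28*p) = (n^2 - 11*n*p + 30*p^2)/(n - 4)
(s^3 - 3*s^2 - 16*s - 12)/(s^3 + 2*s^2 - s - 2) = (s - 6)/(s - 1)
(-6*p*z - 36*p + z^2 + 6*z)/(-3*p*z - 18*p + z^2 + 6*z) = (-6*p + z)/(-3*p + z)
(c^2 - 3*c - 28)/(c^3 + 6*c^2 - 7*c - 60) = (c - 7)/(c^2 + 2*c - 15)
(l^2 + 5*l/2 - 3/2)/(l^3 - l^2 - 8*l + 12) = (l - 1/2)/(l^2 - 4*l + 4)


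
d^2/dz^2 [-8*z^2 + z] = -16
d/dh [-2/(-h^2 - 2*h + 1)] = 4*(-h - 1)/(h^2 + 2*h - 1)^2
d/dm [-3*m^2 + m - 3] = 1 - 6*m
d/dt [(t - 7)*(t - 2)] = 2*t - 9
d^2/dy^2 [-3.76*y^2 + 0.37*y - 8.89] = -7.52000000000000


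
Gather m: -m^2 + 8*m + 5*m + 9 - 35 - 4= -m^2 + 13*m - 30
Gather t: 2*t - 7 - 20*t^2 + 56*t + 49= -20*t^2 + 58*t + 42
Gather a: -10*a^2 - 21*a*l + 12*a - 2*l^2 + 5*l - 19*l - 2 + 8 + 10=-10*a^2 + a*(12 - 21*l) - 2*l^2 - 14*l + 16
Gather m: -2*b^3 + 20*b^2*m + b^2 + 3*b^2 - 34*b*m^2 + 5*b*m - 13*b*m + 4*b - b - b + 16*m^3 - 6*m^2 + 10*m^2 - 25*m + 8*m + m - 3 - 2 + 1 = -2*b^3 + 4*b^2 + 2*b + 16*m^3 + m^2*(4 - 34*b) + m*(20*b^2 - 8*b - 16) - 4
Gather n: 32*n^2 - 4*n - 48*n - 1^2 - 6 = 32*n^2 - 52*n - 7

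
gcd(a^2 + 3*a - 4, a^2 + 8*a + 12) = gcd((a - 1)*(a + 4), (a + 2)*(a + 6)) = 1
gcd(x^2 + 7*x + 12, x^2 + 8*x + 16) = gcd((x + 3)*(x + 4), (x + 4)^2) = x + 4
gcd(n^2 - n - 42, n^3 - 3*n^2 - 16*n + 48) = 1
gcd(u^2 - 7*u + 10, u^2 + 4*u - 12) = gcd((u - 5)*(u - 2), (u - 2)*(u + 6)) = u - 2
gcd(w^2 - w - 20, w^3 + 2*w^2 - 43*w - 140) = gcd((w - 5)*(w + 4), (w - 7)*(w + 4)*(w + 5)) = w + 4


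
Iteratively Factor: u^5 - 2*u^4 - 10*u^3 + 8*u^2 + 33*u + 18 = (u - 3)*(u^4 + u^3 - 7*u^2 - 13*u - 6) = (u - 3)^2*(u^3 + 4*u^2 + 5*u + 2) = (u - 3)^2*(u + 1)*(u^2 + 3*u + 2) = (u - 3)^2*(u + 1)^2*(u + 2)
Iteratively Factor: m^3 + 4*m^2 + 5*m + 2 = (m + 2)*(m^2 + 2*m + 1) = (m + 1)*(m + 2)*(m + 1)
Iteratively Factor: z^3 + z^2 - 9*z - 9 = (z + 3)*(z^2 - 2*z - 3) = (z + 1)*(z + 3)*(z - 3)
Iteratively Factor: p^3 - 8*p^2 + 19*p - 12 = (p - 3)*(p^2 - 5*p + 4) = (p - 4)*(p - 3)*(p - 1)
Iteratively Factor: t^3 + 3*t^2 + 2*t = (t)*(t^2 + 3*t + 2) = t*(t + 1)*(t + 2)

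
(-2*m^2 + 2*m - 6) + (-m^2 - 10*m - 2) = -3*m^2 - 8*m - 8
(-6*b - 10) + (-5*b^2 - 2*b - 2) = -5*b^2 - 8*b - 12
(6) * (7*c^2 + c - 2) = 42*c^2 + 6*c - 12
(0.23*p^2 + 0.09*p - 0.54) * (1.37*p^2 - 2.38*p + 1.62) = 0.3151*p^4 - 0.4241*p^3 - 0.5814*p^2 + 1.431*p - 0.8748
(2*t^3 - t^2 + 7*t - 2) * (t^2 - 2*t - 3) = 2*t^5 - 5*t^4 + 3*t^3 - 13*t^2 - 17*t + 6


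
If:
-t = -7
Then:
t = 7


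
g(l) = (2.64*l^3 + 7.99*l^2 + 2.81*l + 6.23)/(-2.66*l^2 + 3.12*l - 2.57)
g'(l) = (5.32*l - 3.12)*(2.64*l^3 + 7.99*l^2 + 2.81*l + 6.23)/(-2.66*l^2 + 3.12*l - 2.57)^2 + (7.92*l^2 + 15.98*l + 2.81)/(-2.66*l^2 + 3.12*l - 2.57) = (-7.0224*l^4 + 16.4736*l^3 + 12.049*l^2 - 7.92499999999999*l - 26.6593)/(7.0756*l^4 - 16.5984*l^3 + 23.4068*l^2 - 16.0368*l + 6.6049)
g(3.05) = -9.22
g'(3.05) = -0.25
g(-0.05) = -2.24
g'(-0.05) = -3.51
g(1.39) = -9.68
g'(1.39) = 0.32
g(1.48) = -9.65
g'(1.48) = 0.54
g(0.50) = -5.95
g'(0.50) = -9.26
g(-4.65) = 1.33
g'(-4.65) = -0.84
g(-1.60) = -0.79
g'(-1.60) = -0.47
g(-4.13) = 0.91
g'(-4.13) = -0.81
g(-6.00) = 2.51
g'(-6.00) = -0.89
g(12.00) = -16.52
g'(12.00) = -0.95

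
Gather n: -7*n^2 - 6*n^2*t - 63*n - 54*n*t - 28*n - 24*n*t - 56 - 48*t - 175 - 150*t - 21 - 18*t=n^2*(-6*t - 7) + n*(-78*t - 91) - 216*t - 252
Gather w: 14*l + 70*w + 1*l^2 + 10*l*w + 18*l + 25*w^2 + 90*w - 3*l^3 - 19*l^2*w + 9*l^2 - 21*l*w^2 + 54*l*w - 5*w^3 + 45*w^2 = -3*l^3 + 10*l^2 + 32*l - 5*w^3 + w^2*(70 - 21*l) + w*(-19*l^2 + 64*l + 160)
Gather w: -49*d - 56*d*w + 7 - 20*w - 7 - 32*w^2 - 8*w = -49*d - 32*w^2 + w*(-56*d - 28)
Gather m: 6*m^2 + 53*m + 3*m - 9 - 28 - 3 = 6*m^2 + 56*m - 40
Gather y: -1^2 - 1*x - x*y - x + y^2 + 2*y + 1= -2*x + y^2 + y*(2 - x)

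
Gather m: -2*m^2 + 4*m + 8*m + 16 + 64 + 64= -2*m^2 + 12*m + 144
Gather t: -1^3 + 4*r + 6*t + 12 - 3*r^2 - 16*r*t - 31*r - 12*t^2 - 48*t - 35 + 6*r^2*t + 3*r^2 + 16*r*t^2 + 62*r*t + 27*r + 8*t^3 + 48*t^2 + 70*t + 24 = 8*t^3 + t^2*(16*r + 36) + t*(6*r^2 + 46*r + 28)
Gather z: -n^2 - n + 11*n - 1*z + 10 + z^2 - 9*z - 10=-n^2 + 10*n + z^2 - 10*z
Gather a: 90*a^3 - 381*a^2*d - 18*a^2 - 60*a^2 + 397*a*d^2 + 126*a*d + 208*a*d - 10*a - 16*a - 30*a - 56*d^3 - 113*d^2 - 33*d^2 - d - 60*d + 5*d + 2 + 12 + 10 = 90*a^3 + a^2*(-381*d - 78) + a*(397*d^2 + 334*d - 56) - 56*d^3 - 146*d^2 - 56*d + 24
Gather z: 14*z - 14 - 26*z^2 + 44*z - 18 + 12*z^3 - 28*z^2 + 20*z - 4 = 12*z^3 - 54*z^2 + 78*z - 36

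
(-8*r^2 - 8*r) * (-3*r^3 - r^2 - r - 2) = 24*r^5 + 32*r^4 + 16*r^3 + 24*r^2 + 16*r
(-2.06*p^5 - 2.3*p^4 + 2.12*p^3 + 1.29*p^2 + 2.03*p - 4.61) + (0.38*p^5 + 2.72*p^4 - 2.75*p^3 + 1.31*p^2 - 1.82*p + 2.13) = -1.68*p^5 + 0.42*p^4 - 0.63*p^3 + 2.6*p^2 + 0.21*p - 2.48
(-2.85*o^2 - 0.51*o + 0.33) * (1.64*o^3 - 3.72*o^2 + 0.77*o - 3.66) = -4.674*o^5 + 9.7656*o^4 + 0.2439*o^3 + 8.8107*o^2 + 2.1207*o - 1.2078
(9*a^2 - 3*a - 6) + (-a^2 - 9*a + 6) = 8*a^2 - 12*a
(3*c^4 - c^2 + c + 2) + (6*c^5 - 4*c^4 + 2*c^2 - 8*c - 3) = 6*c^5 - c^4 + c^2 - 7*c - 1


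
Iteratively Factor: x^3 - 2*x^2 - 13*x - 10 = (x + 1)*(x^2 - 3*x - 10) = (x + 1)*(x + 2)*(x - 5)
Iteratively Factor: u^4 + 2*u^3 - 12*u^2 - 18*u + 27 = (u - 1)*(u^3 + 3*u^2 - 9*u - 27) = (u - 1)*(u + 3)*(u^2 - 9) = (u - 1)*(u + 3)^2*(u - 3)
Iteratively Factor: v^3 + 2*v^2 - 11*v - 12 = (v - 3)*(v^2 + 5*v + 4) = (v - 3)*(v + 4)*(v + 1)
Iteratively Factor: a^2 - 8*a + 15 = (a - 5)*(a - 3)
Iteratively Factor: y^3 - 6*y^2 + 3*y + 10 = (y - 2)*(y^2 - 4*y - 5) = (y - 2)*(y + 1)*(y - 5)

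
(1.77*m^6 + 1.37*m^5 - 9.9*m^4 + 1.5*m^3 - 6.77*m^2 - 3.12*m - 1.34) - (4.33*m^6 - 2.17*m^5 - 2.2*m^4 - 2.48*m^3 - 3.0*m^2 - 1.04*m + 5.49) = -2.56*m^6 + 3.54*m^5 - 7.7*m^4 + 3.98*m^3 - 3.77*m^2 - 2.08*m - 6.83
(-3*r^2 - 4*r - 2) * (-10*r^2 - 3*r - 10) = 30*r^4 + 49*r^3 + 62*r^2 + 46*r + 20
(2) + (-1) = 1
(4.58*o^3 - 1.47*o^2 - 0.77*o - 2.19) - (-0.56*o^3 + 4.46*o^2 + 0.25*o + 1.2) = 5.14*o^3 - 5.93*o^2 - 1.02*o - 3.39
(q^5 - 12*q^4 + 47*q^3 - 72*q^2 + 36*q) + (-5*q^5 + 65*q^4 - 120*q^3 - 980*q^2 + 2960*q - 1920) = -4*q^5 + 53*q^4 - 73*q^3 - 1052*q^2 + 2996*q - 1920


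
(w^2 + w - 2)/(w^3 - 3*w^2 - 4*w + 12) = (w - 1)/(w^2 - 5*w + 6)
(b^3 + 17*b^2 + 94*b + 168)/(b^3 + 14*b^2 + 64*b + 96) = (b + 7)/(b + 4)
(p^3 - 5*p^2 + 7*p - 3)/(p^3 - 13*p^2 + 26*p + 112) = (p^3 - 5*p^2 + 7*p - 3)/(p^3 - 13*p^2 + 26*p + 112)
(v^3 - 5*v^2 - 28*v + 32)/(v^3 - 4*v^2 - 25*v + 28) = (v - 8)/(v - 7)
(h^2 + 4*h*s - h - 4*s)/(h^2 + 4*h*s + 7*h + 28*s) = (h - 1)/(h + 7)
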